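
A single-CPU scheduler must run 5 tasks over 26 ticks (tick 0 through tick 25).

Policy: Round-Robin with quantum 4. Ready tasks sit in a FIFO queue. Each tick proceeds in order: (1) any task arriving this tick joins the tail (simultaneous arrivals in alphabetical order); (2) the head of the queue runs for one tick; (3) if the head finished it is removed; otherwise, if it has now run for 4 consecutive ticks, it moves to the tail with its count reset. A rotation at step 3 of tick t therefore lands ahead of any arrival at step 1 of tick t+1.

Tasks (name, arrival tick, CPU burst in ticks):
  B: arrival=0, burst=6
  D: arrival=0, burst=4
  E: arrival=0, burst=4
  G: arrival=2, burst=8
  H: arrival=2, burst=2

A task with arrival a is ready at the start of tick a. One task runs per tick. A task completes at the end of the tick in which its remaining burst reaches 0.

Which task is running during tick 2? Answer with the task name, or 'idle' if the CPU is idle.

t=0: queue=[B,D,E] q_used=0 → run B
t=1: queue=[B,D,E] q_used=1 → run B
t=2: queue=[B,D,E,G,H] q_used=2 → run B
t=3: queue=[B,D,E,G,H] q_used=3 → run B
t=4: queue=[D,E,G,H,B] q_used=0 → run D
t=5: queue=[D,E,G,H,B] q_used=1 → run D
t=6: queue=[D,E,G,H,B] q_used=2 → run D
t=7: queue=[D,E,G,H,B] q_used=3 → run D
t=8: queue=[E,G,H,B] q_used=0 → run E
t=9: queue=[E,G,H,B] q_used=1 → run E
t=10: queue=[E,G,H,B] q_used=2 → run E
t=11: queue=[E,G,H,B] q_used=3 → run E
t=12: queue=[G,H,B] q_used=0 → run G
t=13: queue=[G,H,B] q_used=1 → run G
t=14: queue=[G,H,B] q_used=2 → run G
t=15: queue=[G,H,B] q_used=3 → run G
t=16: queue=[H,B,G] q_used=0 → run H
t=17: queue=[H,B,G] q_used=1 → run H
t=18: queue=[B,G] q_used=0 → run B
t=19: queue=[B,G] q_used=1 → run B
t=20: queue=[G] q_used=0 → run G
t=21: queue=[G] q_used=1 → run G
t=22: queue=[G] q_used=2 → run G
t=23: queue=[G] q_used=3 → run G
t=24: (idle)
t=25: (idle)

running at tick 2 = B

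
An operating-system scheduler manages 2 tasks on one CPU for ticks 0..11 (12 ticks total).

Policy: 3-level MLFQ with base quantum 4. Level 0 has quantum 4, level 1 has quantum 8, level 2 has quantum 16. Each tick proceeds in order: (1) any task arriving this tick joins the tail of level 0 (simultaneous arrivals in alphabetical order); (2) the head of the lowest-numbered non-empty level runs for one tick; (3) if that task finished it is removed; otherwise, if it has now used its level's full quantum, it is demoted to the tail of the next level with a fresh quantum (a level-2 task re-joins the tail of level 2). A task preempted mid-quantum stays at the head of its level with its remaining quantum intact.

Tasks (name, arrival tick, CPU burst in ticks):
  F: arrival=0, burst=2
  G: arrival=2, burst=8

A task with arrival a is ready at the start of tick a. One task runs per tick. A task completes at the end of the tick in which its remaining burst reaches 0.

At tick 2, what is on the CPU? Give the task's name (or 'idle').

t=0: L0/L1/L2 = F/-/- → run F
t=1: L0/L1/L2 = F/-/- → run F
t=2: L0/L1/L2 = G/-/- → run G
t=3: L0/L1/L2 = G/-/- → run G
t=4: L0/L1/L2 = G/-/- → run G
t=5: L0/L1/L2 = G/-/- → run G
t=6: L0/L1/L2 = -/G/- → run G
t=7: L0/L1/L2 = -/G/- → run G
t=8: L0/L1/L2 = -/G/- → run G
t=9: L0/L1/L2 = -/G/- → run G
t=10: (idle)
t=11: (idle)

running at tick 2 = G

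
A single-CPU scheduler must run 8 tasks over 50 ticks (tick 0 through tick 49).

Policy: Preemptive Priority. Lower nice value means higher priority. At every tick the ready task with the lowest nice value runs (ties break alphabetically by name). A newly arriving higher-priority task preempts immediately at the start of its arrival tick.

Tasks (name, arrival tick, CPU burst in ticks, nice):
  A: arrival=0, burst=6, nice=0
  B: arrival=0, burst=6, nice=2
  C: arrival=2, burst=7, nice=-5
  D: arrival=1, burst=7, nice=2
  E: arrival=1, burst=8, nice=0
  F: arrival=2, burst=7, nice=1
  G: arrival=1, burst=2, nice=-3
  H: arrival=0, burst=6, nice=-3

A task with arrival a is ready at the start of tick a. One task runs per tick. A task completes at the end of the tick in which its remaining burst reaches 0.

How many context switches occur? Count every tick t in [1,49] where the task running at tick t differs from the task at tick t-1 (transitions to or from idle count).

t=0: ready={A,B,H} → run H
t=1: ready={A,B,D,E,G,H} → run G
t=2: ready={A,B,C,D,E,F,G,H} → run C
t=3: ready={A,B,C,D,E,F,G,H} → run C
t=4: ready={A,B,C,D,E,F,G,H} → run C
t=5: ready={A,B,C,D,E,F,G,H} → run C
t=6: ready={A,B,C,D,E,F,G,H} → run C
t=7: ready={A,B,C,D,E,F,G,H} → run C
t=8: ready={A,B,C,D,E,F,G,H} → run C
t=9: ready={A,B,D,E,F,G,H} → run G
t=10: ready={A,B,D,E,F,H} → run H
t=11: ready={A,B,D,E,F,H} → run H
t=12: ready={A,B,D,E,F,H} → run H
t=13: ready={A,B,D,E,F,H} → run H
t=14: ready={A,B,D,E,F,H} → run H
t=15: ready={A,B,D,E,F} → run A
t=16: ready={A,B,D,E,F} → run A
t=17: ready={A,B,D,E,F} → run A
t=18: ready={A,B,D,E,F} → run A
t=19: ready={A,B,D,E,F} → run A
t=20: ready={A,B,D,E,F} → run A
t=21: ready={B,D,E,F} → run E
t=22: ready={B,D,E,F} → run E
t=23: ready={B,D,E,F} → run E
t=24: ready={B,D,E,F} → run E
t=25: ready={B,D,E,F} → run E
t=26: ready={B,D,E,F} → run E
t=27: ready={B,D,E,F} → run E
t=28: ready={B,D,E,F} → run E
t=29: ready={B,D,F} → run F
t=30: ready={B,D,F} → run F
t=31: ready={B,D,F} → run F
t=32: ready={B,D,F} → run F
t=33: ready={B,D,F} → run F
t=34: ready={B,D,F} → run F
t=35: ready={B,D,F} → run F
t=36: ready={B,D} → run B
t=37: ready={B,D} → run B
t=38: ready={B,D} → run B
t=39: ready={B,D} → run B
t=40: ready={B,D} → run B
t=41: ready={B,D} → run B
t=42: ready={D} → run D
t=43: ready={D} → run D
t=44: ready={D} → run D
t=45: ready={D} → run D
t=46: ready={D} → run D
t=47: ready={D} → run D
t=48: ready={D} → run D
t=49: (idle)

context switches = 10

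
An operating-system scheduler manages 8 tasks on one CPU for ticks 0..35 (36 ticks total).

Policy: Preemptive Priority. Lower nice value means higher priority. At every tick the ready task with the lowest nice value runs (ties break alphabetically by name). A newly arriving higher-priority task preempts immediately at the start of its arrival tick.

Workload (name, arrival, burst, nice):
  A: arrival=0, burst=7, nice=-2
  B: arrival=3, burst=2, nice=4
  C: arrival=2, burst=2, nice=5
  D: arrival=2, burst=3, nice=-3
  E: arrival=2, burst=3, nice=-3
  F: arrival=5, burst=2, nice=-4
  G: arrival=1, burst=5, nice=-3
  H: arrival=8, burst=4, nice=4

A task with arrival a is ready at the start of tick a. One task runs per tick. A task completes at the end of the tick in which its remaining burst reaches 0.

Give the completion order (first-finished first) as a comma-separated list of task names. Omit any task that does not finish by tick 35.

completion order = D, F, E, G, A, B, H, C

t=0: ready={A} → run A
t=1: ready={A,G} → run G
t=2: ready={A,C,D,E,G} → run D
t=3: ready={A,B,C,D,E,G} → run D
t=4: ready={A,B,C,D,E,G} → run D
t=5: ready={A,B,C,E,F,G} → run F
t=6: ready={A,B,C,E,F,G} → run F
t=7: ready={A,B,C,E,G} → run E
t=8: ready={A,B,C,E,G,H} → run E
t=9: ready={A,B,C,E,G,H} → run E
t=10: ready={A,B,C,G,H} → run G
t=11: ready={A,B,C,G,H} → run G
t=12: ready={A,B,C,G,H} → run G
t=13: ready={A,B,C,G,H} → run G
t=14: ready={A,B,C,H} → run A
t=15: ready={A,B,C,H} → run A
t=16: ready={A,B,C,H} → run A
t=17: ready={A,B,C,H} → run A
t=18: ready={A,B,C,H} → run A
t=19: ready={A,B,C,H} → run A
t=20: ready={B,C,H} → run B
t=21: ready={B,C,H} → run B
t=22: ready={C,H} → run H
t=23: ready={C,H} → run H
t=24: ready={C,H} → run H
t=25: ready={C,H} → run H
t=26: ready={C} → run C
t=27: ready={C} → run C
t=28: (idle)
t=29: (idle)
t=30: (idle)
t=31: (idle)
t=32: (idle)
t=33: (idle)
t=34: (idle)
t=35: (idle)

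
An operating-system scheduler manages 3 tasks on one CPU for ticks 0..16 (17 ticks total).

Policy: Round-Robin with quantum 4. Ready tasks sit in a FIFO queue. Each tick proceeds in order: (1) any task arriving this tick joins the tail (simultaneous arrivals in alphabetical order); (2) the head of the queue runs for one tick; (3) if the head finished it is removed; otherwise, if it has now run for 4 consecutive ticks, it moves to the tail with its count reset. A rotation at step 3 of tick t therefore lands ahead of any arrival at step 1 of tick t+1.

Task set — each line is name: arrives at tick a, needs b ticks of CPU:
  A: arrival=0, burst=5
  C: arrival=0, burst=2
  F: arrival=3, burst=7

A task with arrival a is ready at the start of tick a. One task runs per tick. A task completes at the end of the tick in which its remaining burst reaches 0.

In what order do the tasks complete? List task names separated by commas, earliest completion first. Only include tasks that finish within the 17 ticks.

completion order = C, A, F

t=0: queue=[A,C] q_used=0 → run A
t=1: queue=[A,C] q_used=1 → run A
t=2: queue=[A,C] q_used=2 → run A
t=3: queue=[A,C,F] q_used=3 → run A
t=4: queue=[C,F,A] q_used=0 → run C
t=5: queue=[C,F,A] q_used=1 → run C
t=6: queue=[F,A] q_used=0 → run F
t=7: queue=[F,A] q_used=1 → run F
t=8: queue=[F,A] q_used=2 → run F
t=9: queue=[F,A] q_used=3 → run F
t=10: queue=[A,F] q_used=0 → run A
t=11: queue=[F] q_used=0 → run F
t=12: queue=[F] q_used=1 → run F
t=13: queue=[F] q_used=2 → run F
t=14: (idle)
t=15: (idle)
t=16: (idle)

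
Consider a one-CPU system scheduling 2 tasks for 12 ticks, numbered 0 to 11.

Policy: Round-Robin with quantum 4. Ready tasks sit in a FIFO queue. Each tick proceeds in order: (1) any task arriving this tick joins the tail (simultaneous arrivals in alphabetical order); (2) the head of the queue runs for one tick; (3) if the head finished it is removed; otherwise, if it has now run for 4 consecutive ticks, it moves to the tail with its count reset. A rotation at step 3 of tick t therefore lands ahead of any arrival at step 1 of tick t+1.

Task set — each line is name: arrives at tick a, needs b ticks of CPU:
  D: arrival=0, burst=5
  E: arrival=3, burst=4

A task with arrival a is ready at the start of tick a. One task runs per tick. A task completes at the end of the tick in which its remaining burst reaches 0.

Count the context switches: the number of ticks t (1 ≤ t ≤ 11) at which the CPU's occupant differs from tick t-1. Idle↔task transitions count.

t=0: queue=[D] q_used=0 → run D
t=1: queue=[D] q_used=1 → run D
t=2: queue=[D] q_used=2 → run D
t=3: queue=[D,E] q_used=3 → run D
t=4: queue=[E,D] q_used=0 → run E
t=5: queue=[E,D] q_used=1 → run E
t=6: queue=[E,D] q_used=2 → run E
t=7: queue=[E,D] q_used=3 → run E
t=8: queue=[D] q_used=0 → run D
t=9: (idle)
t=10: (idle)
t=11: (idle)

context switches = 3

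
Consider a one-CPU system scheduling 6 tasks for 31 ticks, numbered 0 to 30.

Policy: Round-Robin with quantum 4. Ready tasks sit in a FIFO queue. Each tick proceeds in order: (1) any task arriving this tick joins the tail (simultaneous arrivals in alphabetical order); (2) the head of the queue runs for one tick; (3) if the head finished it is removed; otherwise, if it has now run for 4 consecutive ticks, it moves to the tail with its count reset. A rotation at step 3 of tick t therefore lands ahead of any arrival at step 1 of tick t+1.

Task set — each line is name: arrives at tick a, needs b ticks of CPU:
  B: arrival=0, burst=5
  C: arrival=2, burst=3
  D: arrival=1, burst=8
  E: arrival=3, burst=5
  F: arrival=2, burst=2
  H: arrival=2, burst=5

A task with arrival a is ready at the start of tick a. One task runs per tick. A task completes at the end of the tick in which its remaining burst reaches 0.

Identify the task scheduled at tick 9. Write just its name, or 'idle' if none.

t=0: queue=[B] q_used=0 → run B
t=1: queue=[B,D] q_used=1 → run B
t=2: queue=[B,D,C,F,H] q_used=2 → run B
t=3: queue=[B,D,C,F,H,E] q_used=3 → run B
t=4: queue=[D,C,F,H,E,B] q_used=0 → run D
t=5: queue=[D,C,F,H,E,B] q_used=1 → run D
t=6: queue=[D,C,F,H,E,B] q_used=2 → run D
t=7: queue=[D,C,F,H,E,B] q_used=3 → run D
t=8: queue=[C,F,H,E,B,D] q_used=0 → run C
t=9: queue=[C,F,H,E,B,D] q_used=1 → run C
t=10: queue=[C,F,H,E,B,D] q_used=2 → run C
t=11: queue=[F,H,E,B,D] q_used=0 → run F
t=12: queue=[F,H,E,B,D] q_used=1 → run F
t=13: queue=[H,E,B,D] q_used=0 → run H
t=14: queue=[H,E,B,D] q_used=1 → run H
t=15: queue=[H,E,B,D] q_used=2 → run H
t=16: queue=[H,E,B,D] q_used=3 → run H
t=17: queue=[E,B,D,H] q_used=0 → run E
t=18: queue=[E,B,D,H] q_used=1 → run E
t=19: queue=[E,B,D,H] q_used=2 → run E
t=20: queue=[E,B,D,H] q_used=3 → run E
t=21: queue=[B,D,H,E] q_used=0 → run B
t=22: queue=[D,H,E] q_used=0 → run D
t=23: queue=[D,H,E] q_used=1 → run D
t=24: queue=[D,H,E] q_used=2 → run D
t=25: queue=[D,H,E] q_used=3 → run D
t=26: queue=[H,E] q_used=0 → run H
t=27: queue=[E] q_used=0 → run E
t=28: (idle)
t=29: (idle)
t=30: (idle)

running at tick 9 = C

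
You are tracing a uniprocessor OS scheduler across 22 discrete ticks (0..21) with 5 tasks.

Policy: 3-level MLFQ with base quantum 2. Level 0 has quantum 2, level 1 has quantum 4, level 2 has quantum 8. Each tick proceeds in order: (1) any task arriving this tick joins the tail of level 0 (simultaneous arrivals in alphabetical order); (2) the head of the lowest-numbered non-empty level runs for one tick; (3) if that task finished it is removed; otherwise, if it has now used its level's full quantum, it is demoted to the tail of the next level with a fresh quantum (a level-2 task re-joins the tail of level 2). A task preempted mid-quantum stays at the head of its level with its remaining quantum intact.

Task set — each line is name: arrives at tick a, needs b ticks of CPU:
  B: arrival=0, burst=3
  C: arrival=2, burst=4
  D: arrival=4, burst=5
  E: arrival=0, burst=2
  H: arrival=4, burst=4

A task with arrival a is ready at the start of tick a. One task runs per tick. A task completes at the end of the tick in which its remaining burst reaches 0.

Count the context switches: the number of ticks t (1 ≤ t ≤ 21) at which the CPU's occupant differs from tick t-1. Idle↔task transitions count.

t=0: L0/L1/L2 = BE/-/- → run B
t=1: L0/L1/L2 = BE/-/- → run B
t=2: L0/L1/L2 = EC/B/- → run E
t=3: L0/L1/L2 = EC/B/- → run E
t=4: L0/L1/L2 = CDH/B/- → run C
t=5: L0/L1/L2 = CDH/B/- → run C
t=6: L0/L1/L2 = DH/BC/- → run D
t=7: L0/L1/L2 = DH/BC/- → run D
t=8: L0/L1/L2 = H/BCD/- → run H
t=9: L0/L1/L2 = H/BCD/- → run H
t=10: L0/L1/L2 = -/BCDH/- → run B
t=11: L0/L1/L2 = -/CDH/- → run C
t=12: L0/L1/L2 = -/CDH/- → run C
t=13: L0/L1/L2 = -/DH/- → run D
t=14: L0/L1/L2 = -/DH/- → run D
t=15: L0/L1/L2 = -/DH/- → run D
t=16: L0/L1/L2 = -/H/- → run H
t=17: L0/L1/L2 = -/H/- → run H
t=18: (idle)
t=19: (idle)
t=20: (idle)
t=21: (idle)

context switches = 9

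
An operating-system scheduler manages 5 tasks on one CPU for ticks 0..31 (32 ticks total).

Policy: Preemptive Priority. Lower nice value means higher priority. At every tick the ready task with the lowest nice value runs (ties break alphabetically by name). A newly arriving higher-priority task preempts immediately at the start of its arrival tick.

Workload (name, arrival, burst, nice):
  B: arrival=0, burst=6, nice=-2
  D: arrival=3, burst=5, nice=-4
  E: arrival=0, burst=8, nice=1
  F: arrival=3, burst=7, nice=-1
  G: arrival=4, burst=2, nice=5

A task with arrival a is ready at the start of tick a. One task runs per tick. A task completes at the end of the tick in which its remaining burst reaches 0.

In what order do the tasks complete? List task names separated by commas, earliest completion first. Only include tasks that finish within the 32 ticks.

t=0: ready={B,E} → run B
t=1: ready={B,E} → run B
t=2: ready={B,E} → run B
t=3: ready={B,D,E,F} → run D
t=4: ready={B,D,E,F,G} → run D
t=5: ready={B,D,E,F,G} → run D
t=6: ready={B,D,E,F,G} → run D
t=7: ready={B,D,E,F,G} → run D
t=8: ready={B,E,F,G} → run B
t=9: ready={B,E,F,G} → run B
t=10: ready={B,E,F,G} → run B
t=11: ready={E,F,G} → run F
t=12: ready={E,F,G} → run F
t=13: ready={E,F,G} → run F
t=14: ready={E,F,G} → run F
t=15: ready={E,F,G} → run F
t=16: ready={E,F,G} → run F
t=17: ready={E,F,G} → run F
t=18: ready={E,G} → run E
t=19: ready={E,G} → run E
t=20: ready={E,G} → run E
t=21: ready={E,G} → run E
t=22: ready={E,G} → run E
t=23: ready={E,G} → run E
t=24: ready={E,G} → run E
t=25: ready={E,G} → run E
t=26: ready={G} → run G
t=27: ready={G} → run G
t=28: (idle)
t=29: (idle)
t=30: (idle)
t=31: (idle)

completion order = D, B, F, E, G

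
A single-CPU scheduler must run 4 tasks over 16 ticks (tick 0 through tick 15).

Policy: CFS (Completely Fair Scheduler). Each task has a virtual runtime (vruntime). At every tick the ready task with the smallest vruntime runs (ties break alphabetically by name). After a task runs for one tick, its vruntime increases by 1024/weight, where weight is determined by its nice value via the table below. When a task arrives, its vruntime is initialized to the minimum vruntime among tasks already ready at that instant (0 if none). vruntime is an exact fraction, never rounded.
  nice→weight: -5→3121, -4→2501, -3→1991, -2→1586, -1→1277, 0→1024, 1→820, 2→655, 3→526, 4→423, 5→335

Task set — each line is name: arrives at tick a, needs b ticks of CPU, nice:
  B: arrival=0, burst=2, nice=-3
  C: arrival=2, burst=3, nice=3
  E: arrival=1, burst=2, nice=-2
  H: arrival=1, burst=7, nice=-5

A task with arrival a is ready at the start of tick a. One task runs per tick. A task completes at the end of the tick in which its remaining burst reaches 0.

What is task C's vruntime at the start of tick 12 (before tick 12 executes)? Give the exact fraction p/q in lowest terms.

vruntime(C, start of tick 12) = 2308096/523633

t=0: vr[B=0] → run B
t=1: vr[B=1024/1991 E=1024/1991 H=1024/1991] → run B
t=2: vr[C=1024/1991 E=1024/1991 H=1024/1991] → run C
t=3: vr[C=1288704/523633 E=1024/1991 H=1024/1991] → run E
t=4: vr[C=1288704/523633 E=1831424/1578863 H=1024/1991] → run H
t=5: vr[C=1288704/523633 E=1831424/1578863 H=5234688/6213911] → run H
t=6: vr[C=1288704/523633 E=1831424/1578863 H=7273472/6213911] → run E
t=7: vr[C=1288704/523633 H=7273472/6213911] → run H
t=8: vr[C=1288704/523633 H=9312256/6213911] → run H
t=9: vr[C=1288704/523633 H=11351040/6213911] → run H
t=10: vr[C=1288704/523633 H=13389824/6213911] → run H
t=11: vr[C=1288704/523633 H=15428608/6213911] → run C
t=12: vr[C=2308096/523633 H=15428608/6213911] → run H
t=13: vr[C=2308096/523633] → run C
t=14: (idle)
t=15: (idle)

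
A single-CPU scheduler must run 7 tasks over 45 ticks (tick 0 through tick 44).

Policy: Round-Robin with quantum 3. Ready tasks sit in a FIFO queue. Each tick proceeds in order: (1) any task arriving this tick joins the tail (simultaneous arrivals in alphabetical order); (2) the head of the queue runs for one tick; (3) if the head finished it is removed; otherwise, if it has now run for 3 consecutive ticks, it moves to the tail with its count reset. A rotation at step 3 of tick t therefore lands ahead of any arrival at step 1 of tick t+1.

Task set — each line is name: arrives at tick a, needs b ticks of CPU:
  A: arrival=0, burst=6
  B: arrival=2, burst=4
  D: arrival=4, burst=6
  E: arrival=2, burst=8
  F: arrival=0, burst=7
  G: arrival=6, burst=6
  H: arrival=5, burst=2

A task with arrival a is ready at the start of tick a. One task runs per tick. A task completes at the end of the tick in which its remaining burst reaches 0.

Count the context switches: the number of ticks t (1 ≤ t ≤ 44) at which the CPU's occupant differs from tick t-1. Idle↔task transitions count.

context switches = 15

t=0: queue=[A,F] q_used=0 → run A
t=1: queue=[A,F] q_used=1 → run A
t=2: queue=[A,F,B,E] q_used=2 → run A
t=3: queue=[F,B,E,A] q_used=0 → run F
t=4: queue=[F,B,E,A,D] q_used=1 → run F
t=5: queue=[F,B,E,A,D,H] q_used=2 → run F
t=6: queue=[B,E,A,D,H,F,G] q_used=0 → run B
t=7: queue=[B,E,A,D,H,F,G] q_used=1 → run B
t=8: queue=[B,E,A,D,H,F,G] q_used=2 → run B
t=9: queue=[E,A,D,H,F,G,B] q_used=0 → run E
t=10: queue=[E,A,D,H,F,G,B] q_used=1 → run E
t=11: queue=[E,A,D,H,F,G,B] q_used=2 → run E
t=12: queue=[A,D,H,F,G,B,E] q_used=0 → run A
t=13: queue=[A,D,H,F,G,B,E] q_used=1 → run A
t=14: queue=[A,D,H,F,G,B,E] q_used=2 → run A
t=15: queue=[D,H,F,G,B,E] q_used=0 → run D
t=16: queue=[D,H,F,G,B,E] q_used=1 → run D
t=17: queue=[D,H,F,G,B,E] q_used=2 → run D
t=18: queue=[H,F,G,B,E,D] q_used=0 → run H
t=19: queue=[H,F,G,B,E,D] q_used=1 → run H
t=20: queue=[F,G,B,E,D] q_used=0 → run F
t=21: queue=[F,G,B,E,D] q_used=1 → run F
t=22: queue=[F,G,B,E,D] q_used=2 → run F
t=23: queue=[G,B,E,D,F] q_used=0 → run G
t=24: queue=[G,B,E,D,F] q_used=1 → run G
t=25: queue=[G,B,E,D,F] q_used=2 → run G
t=26: queue=[B,E,D,F,G] q_used=0 → run B
t=27: queue=[E,D,F,G] q_used=0 → run E
t=28: queue=[E,D,F,G] q_used=1 → run E
t=29: queue=[E,D,F,G] q_used=2 → run E
t=30: queue=[D,F,G,E] q_used=0 → run D
t=31: queue=[D,F,G,E] q_used=1 → run D
t=32: queue=[D,F,G,E] q_used=2 → run D
t=33: queue=[F,G,E] q_used=0 → run F
t=34: queue=[G,E] q_used=0 → run G
t=35: queue=[G,E] q_used=1 → run G
t=36: queue=[G,E] q_used=2 → run G
t=37: queue=[E] q_used=0 → run E
t=38: queue=[E] q_used=1 → run E
t=39: (idle)
t=40: (idle)
t=41: (idle)
t=42: (idle)
t=43: (idle)
t=44: (idle)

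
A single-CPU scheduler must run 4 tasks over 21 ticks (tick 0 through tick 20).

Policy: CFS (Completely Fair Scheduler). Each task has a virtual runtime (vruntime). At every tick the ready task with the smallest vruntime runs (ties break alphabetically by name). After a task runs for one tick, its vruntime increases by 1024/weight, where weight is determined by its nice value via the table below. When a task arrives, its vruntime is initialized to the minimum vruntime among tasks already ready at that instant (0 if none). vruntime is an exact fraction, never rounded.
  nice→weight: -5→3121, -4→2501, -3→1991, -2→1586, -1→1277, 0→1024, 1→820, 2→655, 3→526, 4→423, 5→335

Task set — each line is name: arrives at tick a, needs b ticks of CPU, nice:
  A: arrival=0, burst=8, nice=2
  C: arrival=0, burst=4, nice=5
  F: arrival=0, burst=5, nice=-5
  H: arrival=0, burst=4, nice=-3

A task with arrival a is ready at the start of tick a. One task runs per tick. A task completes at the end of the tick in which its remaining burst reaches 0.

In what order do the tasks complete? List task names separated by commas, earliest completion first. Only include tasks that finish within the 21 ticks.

completion order = F, H, C, A

t=0: vr[A=0 C=0 F=0 H=0] → run A
t=1: vr[A=1024/655 C=0 F=0 H=0] → run C
t=2: vr[A=1024/655 C=1024/335 F=0 H=0] → run F
t=3: vr[A=1024/655 C=1024/335 F=1024/3121 H=0] → run H
t=4: vr[A=1024/655 C=1024/335 F=1024/3121 H=1024/1991] → run F
t=5: vr[A=1024/655 C=1024/335 F=2048/3121 H=1024/1991] → run H
t=6: vr[A=1024/655 C=1024/335 F=2048/3121 H=2048/1991] → run F
t=7: vr[A=1024/655 C=1024/335 F=3072/3121 H=2048/1991] → run F
t=8: vr[A=1024/655 C=1024/335 F=4096/3121 H=2048/1991] → run H
t=9: vr[A=1024/655 C=1024/335 F=4096/3121 H=3072/1991] → run F
t=10: vr[A=1024/655 C=1024/335 H=3072/1991] → run H
t=11: vr[A=1024/655 C=1024/335] → run A
t=12: vr[A=2048/655 C=1024/335] → run C
t=13: vr[A=2048/655 C=2048/335] → run A
t=14: vr[A=3072/655 C=2048/335] → run A
t=15: vr[A=4096/655 C=2048/335] → run C
t=16: vr[A=4096/655 C=3072/335] → run A
t=17: vr[A=1024/131 C=3072/335] → run A
t=18: vr[A=6144/655 C=3072/335] → run C
t=19: vr[A=6144/655] → run A
t=20: vr[A=7168/655] → run A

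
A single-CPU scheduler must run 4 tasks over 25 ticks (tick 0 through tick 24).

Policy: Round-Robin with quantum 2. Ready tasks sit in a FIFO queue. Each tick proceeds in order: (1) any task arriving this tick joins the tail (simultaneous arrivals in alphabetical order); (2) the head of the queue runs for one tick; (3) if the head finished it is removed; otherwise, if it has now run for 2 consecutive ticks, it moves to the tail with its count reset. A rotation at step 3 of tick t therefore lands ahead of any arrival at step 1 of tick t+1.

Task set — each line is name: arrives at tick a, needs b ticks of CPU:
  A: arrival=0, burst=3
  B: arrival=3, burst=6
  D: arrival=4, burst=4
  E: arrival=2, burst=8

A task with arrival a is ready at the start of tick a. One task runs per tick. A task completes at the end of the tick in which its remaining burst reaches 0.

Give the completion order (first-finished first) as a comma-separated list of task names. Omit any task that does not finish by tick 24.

t=0: queue=[A] q_used=0 → run A
t=1: queue=[A] q_used=1 → run A
t=2: queue=[A,E] q_used=0 → run A
t=3: queue=[E,B] q_used=0 → run E
t=4: queue=[E,B,D] q_used=1 → run E
t=5: queue=[B,D,E] q_used=0 → run B
t=6: queue=[B,D,E] q_used=1 → run B
t=7: queue=[D,E,B] q_used=0 → run D
t=8: queue=[D,E,B] q_used=1 → run D
t=9: queue=[E,B,D] q_used=0 → run E
t=10: queue=[E,B,D] q_used=1 → run E
t=11: queue=[B,D,E] q_used=0 → run B
t=12: queue=[B,D,E] q_used=1 → run B
t=13: queue=[D,E,B] q_used=0 → run D
t=14: queue=[D,E,B] q_used=1 → run D
t=15: queue=[E,B] q_used=0 → run E
t=16: queue=[E,B] q_used=1 → run E
t=17: queue=[B,E] q_used=0 → run B
t=18: queue=[B,E] q_used=1 → run B
t=19: queue=[E] q_used=0 → run E
t=20: queue=[E] q_used=1 → run E
t=21: (idle)
t=22: (idle)
t=23: (idle)
t=24: (idle)

completion order = A, D, B, E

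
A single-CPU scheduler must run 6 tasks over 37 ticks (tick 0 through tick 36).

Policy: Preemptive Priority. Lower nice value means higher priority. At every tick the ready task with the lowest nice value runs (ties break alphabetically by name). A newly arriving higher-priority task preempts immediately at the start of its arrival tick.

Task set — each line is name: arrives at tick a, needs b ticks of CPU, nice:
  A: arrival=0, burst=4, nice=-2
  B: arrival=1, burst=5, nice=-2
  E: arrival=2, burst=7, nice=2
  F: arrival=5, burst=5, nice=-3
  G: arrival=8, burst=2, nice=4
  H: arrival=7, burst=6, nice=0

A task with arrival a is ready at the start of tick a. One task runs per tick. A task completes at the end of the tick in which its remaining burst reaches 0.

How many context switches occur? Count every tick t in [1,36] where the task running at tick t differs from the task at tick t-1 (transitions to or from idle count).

t=0: ready={A} → run A
t=1: ready={A,B} → run A
t=2: ready={A,B,E} → run A
t=3: ready={A,B,E} → run A
t=4: ready={B,E} → run B
t=5: ready={B,E,F} → run F
t=6: ready={B,E,F} → run F
t=7: ready={B,E,F,H} → run F
t=8: ready={B,E,F,G,H} → run F
t=9: ready={B,E,F,G,H} → run F
t=10: ready={B,E,G,H} → run B
t=11: ready={B,E,G,H} → run B
t=12: ready={B,E,G,H} → run B
t=13: ready={B,E,G,H} → run B
t=14: ready={E,G,H} → run H
t=15: ready={E,G,H} → run H
t=16: ready={E,G,H} → run H
t=17: ready={E,G,H} → run H
t=18: ready={E,G,H} → run H
t=19: ready={E,G,H} → run H
t=20: ready={E,G} → run E
t=21: ready={E,G} → run E
t=22: ready={E,G} → run E
t=23: ready={E,G} → run E
t=24: ready={E,G} → run E
t=25: ready={E,G} → run E
t=26: ready={E,G} → run E
t=27: ready={G} → run G
t=28: ready={G} → run G
t=29: (idle)
t=30: (idle)
t=31: (idle)
t=32: (idle)
t=33: (idle)
t=34: (idle)
t=35: (idle)
t=36: (idle)

context switches = 7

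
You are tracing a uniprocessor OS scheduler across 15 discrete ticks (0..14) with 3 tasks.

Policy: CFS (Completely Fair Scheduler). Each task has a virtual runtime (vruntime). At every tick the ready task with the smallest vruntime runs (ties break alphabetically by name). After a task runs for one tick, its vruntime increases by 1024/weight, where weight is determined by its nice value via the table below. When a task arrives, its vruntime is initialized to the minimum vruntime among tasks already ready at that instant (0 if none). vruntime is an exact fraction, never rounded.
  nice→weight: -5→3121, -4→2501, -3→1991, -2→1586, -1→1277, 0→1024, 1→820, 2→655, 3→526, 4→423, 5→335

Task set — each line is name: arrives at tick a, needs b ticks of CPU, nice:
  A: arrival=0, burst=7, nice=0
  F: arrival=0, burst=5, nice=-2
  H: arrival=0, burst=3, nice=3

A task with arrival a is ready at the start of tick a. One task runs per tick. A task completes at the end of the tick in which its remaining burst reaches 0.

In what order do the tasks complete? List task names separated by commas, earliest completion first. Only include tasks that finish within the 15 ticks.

t=0: vr[A=0 F=0 H=0] → run A
t=1: vr[A=1 F=0 H=0] → run F
t=2: vr[A=1 F=512/793 H=0] → run H
t=3: vr[A=1 F=512/793 H=512/263] → run F
t=4: vr[A=1 F=1024/793 H=512/263] → run A
t=5: vr[A=2 F=1024/793 H=512/263] → run F
t=6: vr[A=2 F=1536/793 H=512/263] → run F
t=7: vr[A=2 F=2048/793 H=512/263] → run H
t=8: vr[A=2 F=2048/793 H=1024/263] → run A
t=9: vr[A=3 F=2048/793 H=1024/263] → run F
t=10: vr[A=3 H=1024/263] → run A
t=11: vr[A=4 H=1024/263] → run H
t=12: vr[A=4] → run A
t=13: vr[A=5] → run A
t=14: vr[A=6] → run A

completion order = F, H, A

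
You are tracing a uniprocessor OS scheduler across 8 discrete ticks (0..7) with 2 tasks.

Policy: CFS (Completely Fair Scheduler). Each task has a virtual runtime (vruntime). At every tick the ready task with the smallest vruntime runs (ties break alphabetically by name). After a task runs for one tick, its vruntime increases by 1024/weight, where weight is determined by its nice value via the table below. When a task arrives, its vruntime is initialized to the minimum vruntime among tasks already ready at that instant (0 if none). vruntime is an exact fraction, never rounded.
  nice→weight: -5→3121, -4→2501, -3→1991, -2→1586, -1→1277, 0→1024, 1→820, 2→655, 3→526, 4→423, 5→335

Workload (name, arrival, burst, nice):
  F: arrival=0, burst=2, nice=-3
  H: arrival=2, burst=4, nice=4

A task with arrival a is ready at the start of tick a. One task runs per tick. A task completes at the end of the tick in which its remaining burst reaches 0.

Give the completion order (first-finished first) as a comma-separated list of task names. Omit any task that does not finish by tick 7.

completion order = F, H

t=0: vr[F=0] → run F
t=1: vr[F=1024/1991] → run F
t=2: vr[H=0] → run H
t=3: vr[H=1024/423] → run H
t=4: vr[H=2048/423] → run H
t=5: vr[H=1024/141] → run H
t=6: (idle)
t=7: (idle)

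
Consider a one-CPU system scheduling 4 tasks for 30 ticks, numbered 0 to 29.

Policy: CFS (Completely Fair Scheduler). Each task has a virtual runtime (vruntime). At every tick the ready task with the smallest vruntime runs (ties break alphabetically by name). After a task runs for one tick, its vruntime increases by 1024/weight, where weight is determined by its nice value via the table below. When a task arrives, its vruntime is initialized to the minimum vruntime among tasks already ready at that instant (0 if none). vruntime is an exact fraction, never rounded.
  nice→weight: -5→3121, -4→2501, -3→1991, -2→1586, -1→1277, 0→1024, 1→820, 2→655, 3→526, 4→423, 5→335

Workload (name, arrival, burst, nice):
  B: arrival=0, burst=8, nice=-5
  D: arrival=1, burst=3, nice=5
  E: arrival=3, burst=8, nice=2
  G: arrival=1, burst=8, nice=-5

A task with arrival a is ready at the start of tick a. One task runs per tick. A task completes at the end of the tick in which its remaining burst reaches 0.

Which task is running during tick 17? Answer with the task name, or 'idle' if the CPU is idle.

running at tick 17 = G

t=0: vr[B=0] → run B
t=1: vr[B=1024/3121 D=1024/3121 G=1024/3121] → run B
t=2: vr[B=2048/3121 D=1024/3121 G=1024/3121] → run D
t=3: vr[B=2048/3121 D=3538944/1045535 E=1024/3121 G=1024/3121] → run E
t=4: vr[B=2048/3121 D=3538944/1045535 E=3866624/2044255 G=1024/3121] → run G
t=5: vr[B=2048/3121 D=3538944/1045535 E=3866624/2044255 G=2048/3121] → run B
t=6: vr[B=3072/3121 D=3538944/1045535 E=3866624/2044255 G=2048/3121] → run G
t=7: vr[B=3072/3121 D=3538944/1045535 E=3866624/2044255 G=3072/3121] → run B
t=8: vr[B=4096/3121 D=3538944/1045535 E=3866624/2044255 G=3072/3121] → run G
t=9: vr[B=4096/3121 D=3538944/1045535 E=3866624/2044255 G=4096/3121] → run B
t=10: vr[B=5120/3121 D=3538944/1045535 E=3866624/2044255 G=4096/3121] → run G
t=11: vr[B=5120/3121 D=3538944/1045535 E=3866624/2044255 G=5120/3121] → run B
t=12: vr[B=6144/3121 D=3538944/1045535 E=3866624/2044255 G=5120/3121] → run G
t=13: vr[B=6144/3121 D=3538944/1045535 E=3866624/2044255 G=6144/3121] → run E
t=14: vr[B=6144/3121 D=3538944/1045535 E=7062528/2044255 G=6144/3121] → run B
t=15: vr[B=7168/3121 D=3538944/1045535 E=7062528/2044255 G=6144/3121] → run G
t=16: vr[B=7168/3121 D=3538944/1045535 E=7062528/2044255 G=7168/3121] → run B
t=17: vr[D=3538944/1045535 E=7062528/2044255 G=7168/3121] → run G
t=18: vr[D=3538944/1045535 E=7062528/2044255 G=8192/3121] → run G
t=19: vr[D=3538944/1045535 E=7062528/2044255] → run D
t=20: vr[D=6734848/1045535 E=7062528/2044255] → run E
t=21: vr[D=6734848/1045535 E=10258432/2044255] → run E
t=22: vr[D=6734848/1045535 E=13454336/2044255] → run D
t=23: vr[E=13454336/2044255] → run E
t=24: vr[E=3330048/408851] → run E
t=25: vr[E=19846144/2044255] → run E
t=26: vr[E=23042048/2044255] → run E
t=27: (idle)
t=28: (idle)
t=29: (idle)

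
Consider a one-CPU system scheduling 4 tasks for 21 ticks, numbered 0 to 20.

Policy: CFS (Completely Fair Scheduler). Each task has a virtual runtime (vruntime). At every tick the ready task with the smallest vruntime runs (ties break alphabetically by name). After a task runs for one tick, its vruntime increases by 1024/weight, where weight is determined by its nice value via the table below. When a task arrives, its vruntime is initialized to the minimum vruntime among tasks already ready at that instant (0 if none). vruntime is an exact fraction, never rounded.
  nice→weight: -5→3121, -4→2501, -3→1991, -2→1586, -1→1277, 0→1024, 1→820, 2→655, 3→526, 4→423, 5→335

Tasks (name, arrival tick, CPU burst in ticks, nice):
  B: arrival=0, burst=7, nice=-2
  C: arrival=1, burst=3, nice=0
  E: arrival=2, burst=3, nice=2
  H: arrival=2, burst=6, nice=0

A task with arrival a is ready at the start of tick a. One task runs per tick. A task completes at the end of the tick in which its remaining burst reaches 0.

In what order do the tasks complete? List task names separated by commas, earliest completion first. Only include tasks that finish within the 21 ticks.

t=0: vr[B=0] → run B
t=1: vr[B=512/793 C=512/793] → run B
t=2: vr[B=1024/793 C=512/793 E=512/793 H=512/793] → run C
t=3: vr[B=1024/793 C=1305/793 E=512/793 H=512/793] → run E
t=4: vr[B=1024/793 C=1305/793 E=1147392/519415 H=512/793] → run H
t=5: vr[B=1024/793 C=1305/793 E=1147392/519415 H=1305/793] → run B
t=6: vr[B=1536/793 C=1305/793 E=1147392/519415 H=1305/793] → run C
t=7: vr[B=1536/793 C=2098/793 E=1147392/519415 H=1305/793] → run H
t=8: vr[B=1536/793 C=2098/793 E=1147392/519415 H=2098/793] → run B
t=9: vr[B=2048/793 C=2098/793 E=1147392/519415 H=2098/793] → run E
t=10: vr[B=2048/793 C=2098/793 E=1959424/519415 H=2098/793] → run B
t=11: vr[B=2560/793 C=2098/793 E=1959424/519415 H=2098/793] → run C
t=12: vr[B=2560/793 E=1959424/519415 H=2098/793] → run H
t=13: vr[B=2560/793 E=1959424/519415 H=2891/793] → run B
t=14: vr[B=3072/793 E=1959424/519415 H=2891/793] → run H
t=15: vr[B=3072/793 E=1959424/519415 H=3684/793] → run E
t=16: vr[B=3072/793 H=3684/793] → run B
t=17: vr[H=3684/793] → run H
t=18: vr[H=4477/793] → run H
t=19: (idle)
t=20: (idle)

completion order = C, E, B, H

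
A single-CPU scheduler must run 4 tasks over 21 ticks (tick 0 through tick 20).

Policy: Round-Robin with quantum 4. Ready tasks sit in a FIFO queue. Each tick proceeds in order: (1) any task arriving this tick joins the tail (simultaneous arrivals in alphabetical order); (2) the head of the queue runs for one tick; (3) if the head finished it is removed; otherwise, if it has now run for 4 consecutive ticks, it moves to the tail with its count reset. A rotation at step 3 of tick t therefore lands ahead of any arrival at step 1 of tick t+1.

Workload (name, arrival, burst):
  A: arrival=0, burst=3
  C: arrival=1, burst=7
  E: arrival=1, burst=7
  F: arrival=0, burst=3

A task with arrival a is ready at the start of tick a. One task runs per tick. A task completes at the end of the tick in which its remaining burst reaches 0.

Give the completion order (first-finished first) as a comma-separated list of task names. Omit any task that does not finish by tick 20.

completion order = A, F, C, E

t=0: queue=[A,F] q_used=0 → run A
t=1: queue=[A,F,C,E] q_used=1 → run A
t=2: queue=[A,F,C,E] q_used=2 → run A
t=3: queue=[F,C,E] q_used=0 → run F
t=4: queue=[F,C,E] q_used=1 → run F
t=5: queue=[F,C,E] q_used=2 → run F
t=6: queue=[C,E] q_used=0 → run C
t=7: queue=[C,E] q_used=1 → run C
t=8: queue=[C,E] q_used=2 → run C
t=9: queue=[C,E] q_used=3 → run C
t=10: queue=[E,C] q_used=0 → run E
t=11: queue=[E,C] q_used=1 → run E
t=12: queue=[E,C] q_used=2 → run E
t=13: queue=[E,C] q_used=3 → run E
t=14: queue=[C,E] q_used=0 → run C
t=15: queue=[C,E] q_used=1 → run C
t=16: queue=[C,E] q_used=2 → run C
t=17: queue=[E] q_used=0 → run E
t=18: queue=[E] q_used=1 → run E
t=19: queue=[E] q_used=2 → run E
t=20: (idle)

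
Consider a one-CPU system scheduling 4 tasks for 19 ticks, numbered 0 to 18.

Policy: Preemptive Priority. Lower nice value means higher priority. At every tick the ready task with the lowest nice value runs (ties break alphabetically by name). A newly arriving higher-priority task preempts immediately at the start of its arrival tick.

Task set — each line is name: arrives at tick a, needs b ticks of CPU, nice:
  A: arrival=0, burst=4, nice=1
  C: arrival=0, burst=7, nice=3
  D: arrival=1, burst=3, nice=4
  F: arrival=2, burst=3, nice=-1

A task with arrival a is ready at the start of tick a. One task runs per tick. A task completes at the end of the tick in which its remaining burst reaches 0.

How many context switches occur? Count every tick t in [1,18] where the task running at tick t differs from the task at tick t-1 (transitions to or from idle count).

t=0: ready={A,C} → run A
t=1: ready={A,C,D} → run A
t=2: ready={A,C,D,F} → run F
t=3: ready={A,C,D,F} → run F
t=4: ready={A,C,D,F} → run F
t=5: ready={A,C,D} → run A
t=6: ready={A,C,D} → run A
t=7: ready={C,D} → run C
t=8: ready={C,D} → run C
t=9: ready={C,D} → run C
t=10: ready={C,D} → run C
t=11: ready={C,D} → run C
t=12: ready={C,D} → run C
t=13: ready={C,D} → run C
t=14: ready={D} → run D
t=15: ready={D} → run D
t=16: ready={D} → run D
t=17: (idle)
t=18: (idle)

context switches = 5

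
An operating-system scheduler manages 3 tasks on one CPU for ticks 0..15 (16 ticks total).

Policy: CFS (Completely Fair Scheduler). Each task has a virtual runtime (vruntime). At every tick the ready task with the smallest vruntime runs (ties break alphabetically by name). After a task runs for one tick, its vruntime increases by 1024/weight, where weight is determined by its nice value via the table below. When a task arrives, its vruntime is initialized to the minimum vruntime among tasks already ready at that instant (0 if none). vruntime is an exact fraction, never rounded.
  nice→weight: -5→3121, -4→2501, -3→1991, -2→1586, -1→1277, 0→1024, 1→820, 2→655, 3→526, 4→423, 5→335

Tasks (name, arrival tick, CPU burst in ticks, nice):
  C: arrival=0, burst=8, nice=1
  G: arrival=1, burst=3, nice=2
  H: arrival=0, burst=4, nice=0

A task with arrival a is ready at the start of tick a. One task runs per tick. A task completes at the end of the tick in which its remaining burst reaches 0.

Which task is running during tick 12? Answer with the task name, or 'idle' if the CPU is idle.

t=0: vr[C=0 H=0] → run C
t=1: vr[C=256/205 G=0 H=0] → run G
t=2: vr[C=256/205 G=1024/655 H=0] → run H
t=3: vr[C=256/205 G=1024/655 H=1] → run H
t=4: vr[C=256/205 G=1024/655 H=2] → run C
t=5: vr[C=512/205 G=1024/655 H=2] → run G
t=6: vr[C=512/205 G=2048/655 H=2] → run H
t=7: vr[C=512/205 G=2048/655 H=3] → run C
t=8: vr[C=768/205 G=2048/655 H=3] → run H
t=9: vr[C=768/205 G=2048/655] → run G
t=10: vr[C=768/205] → run C
t=11: vr[C=1024/205] → run C
t=12: vr[C=256/41] → run C
t=13: vr[C=1536/205] → run C
t=14: vr[C=1792/205] → run C
t=15: (idle)

running at tick 12 = C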